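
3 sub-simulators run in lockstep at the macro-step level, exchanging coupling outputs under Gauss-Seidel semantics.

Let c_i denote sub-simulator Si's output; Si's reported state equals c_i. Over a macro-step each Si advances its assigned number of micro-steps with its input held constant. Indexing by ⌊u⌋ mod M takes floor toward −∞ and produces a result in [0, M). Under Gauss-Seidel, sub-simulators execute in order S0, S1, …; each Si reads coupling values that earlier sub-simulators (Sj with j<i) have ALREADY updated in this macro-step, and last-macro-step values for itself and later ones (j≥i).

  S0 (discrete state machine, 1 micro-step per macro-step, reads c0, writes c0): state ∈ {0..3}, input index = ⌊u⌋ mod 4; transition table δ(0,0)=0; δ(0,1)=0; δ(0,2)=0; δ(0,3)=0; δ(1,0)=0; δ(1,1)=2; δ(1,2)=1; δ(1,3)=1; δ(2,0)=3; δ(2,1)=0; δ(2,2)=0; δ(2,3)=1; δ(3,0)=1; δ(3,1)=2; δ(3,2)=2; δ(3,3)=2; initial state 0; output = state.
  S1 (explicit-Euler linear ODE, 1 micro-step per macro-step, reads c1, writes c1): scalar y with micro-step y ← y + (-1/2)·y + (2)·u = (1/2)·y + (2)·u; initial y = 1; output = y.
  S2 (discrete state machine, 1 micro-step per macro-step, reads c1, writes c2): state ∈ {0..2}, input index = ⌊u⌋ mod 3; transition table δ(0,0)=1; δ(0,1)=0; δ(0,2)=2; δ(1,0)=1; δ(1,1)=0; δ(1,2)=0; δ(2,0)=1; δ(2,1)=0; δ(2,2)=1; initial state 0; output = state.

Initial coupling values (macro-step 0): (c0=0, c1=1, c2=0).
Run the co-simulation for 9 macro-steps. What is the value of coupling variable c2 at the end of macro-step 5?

c2 at macro-step 5 = 0

macro 1: S0 reads c0=0 → after 1×micro: 0; S1 reads c1=1 → after 1×micro: 5/2; S2 reads c1=5/2 → after 1×micro: 2 ⇒ (c0=0, c1=5/2, c2=2)
macro 2: S0 reads c0=0 → after 1×micro: 0; S1 reads c1=5/2 → after 1×micro: 25/4; S2 reads c1=25/4 → after 1×micro: 1 ⇒ (c0=0, c1=25/4, c2=1)
macro 3: S0 reads c0=0 → after 1×micro: 0; S1 reads c1=25/4 → after 1×micro: 125/8; S2 reads c1=125/8 → after 1×micro: 1 ⇒ (c0=0, c1=125/8, c2=1)
macro 4: S0 reads c0=0 → after 1×micro: 0; S1 reads c1=125/8 → after 1×micro: 625/16; S2 reads c1=625/16 → after 1×micro: 1 ⇒ (c0=0, c1=625/16, c2=1)
macro 5: S0 reads c0=0 → after 1×micro: 0; S1 reads c1=625/16 → after 1×micro: 3125/32; S2 reads c1=3125/32 → after 1×micro: 0 ⇒ (c0=0, c1=3125/32, c2=0)
macro 6: S0 reads c0=0 → after 1×micro: 0; S1 reads c1=3125/32 → after 1×micro: 15625/64; S2 reads c1=15625/64 → after 1×micro: 0 ⇒ (c0=0, c1=15625/64, c2=0)
macro 7: S0 reads c0=0 → after 1×micro: 0; S1 reads c1=15625/64 → after 1×micro: 78125/128; S2 reads c1=78125/128 → after 1×micro: 0 ⇒ (c0=0, c1=78125/128, c2=0)
macro 8: S0 reads c0=0 → after 1×micro: 0; S1 reads c1=78125/128 → after 1×micro: 390625/256; S2 reads c1=390625/256 → after 1×micro: 0 ⇒ (c0=0, c1=390625/256, c2=0)
macro 9: S0 reads c0=0 → after 1×micro: 0; S1 reads c1=390625/256 → after 1×micro: 1953125/512; S2 reads c1=1953125/512 → after 1×micro: 0 ⇒ (c0=0, c1=1953125/512, c2=0)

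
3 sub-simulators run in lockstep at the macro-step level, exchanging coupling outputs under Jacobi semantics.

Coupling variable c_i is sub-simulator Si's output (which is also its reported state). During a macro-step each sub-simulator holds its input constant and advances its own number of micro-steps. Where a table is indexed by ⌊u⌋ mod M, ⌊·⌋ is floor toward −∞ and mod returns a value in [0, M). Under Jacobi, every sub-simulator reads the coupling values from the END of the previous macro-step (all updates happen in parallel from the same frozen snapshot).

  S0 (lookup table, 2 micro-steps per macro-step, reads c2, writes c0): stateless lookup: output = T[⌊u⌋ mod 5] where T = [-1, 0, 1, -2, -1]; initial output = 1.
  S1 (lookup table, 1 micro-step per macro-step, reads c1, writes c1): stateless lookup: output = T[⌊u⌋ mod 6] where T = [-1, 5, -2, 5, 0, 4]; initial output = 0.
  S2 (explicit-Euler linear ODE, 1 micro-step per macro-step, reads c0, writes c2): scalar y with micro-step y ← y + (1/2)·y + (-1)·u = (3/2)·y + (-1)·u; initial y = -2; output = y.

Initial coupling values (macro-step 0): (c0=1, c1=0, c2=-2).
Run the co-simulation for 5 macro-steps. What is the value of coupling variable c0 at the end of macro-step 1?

c0 at macro-step 1 = -2

macro 1: S0 reads c2=-2 → after 2×micro: -2; S1 reads c1=0 → after 1×micro: -1; S2 reads c0=1 → after 1×micro: -4 ⇒ (c0=-2, c1=-1, c2=-4)
macro 2: S0 reads c2=-4 → after 2×micro: 0; S1 reads c1=-1 → after 1×micro: 4; S2 reads c0=-2 → after 1×micro: -4 ⇒ (c0=0, c1=4, c2=-4)
macro 3: S0 reads c2=-4 → after 2×micro: 0; S1 reads c1=4 → after 1×micro: 0; S2 reads c0=0 → after 1×micro: -6 ⇒ (c0=0, c1=0, c2=-6)
macro 4: S0 reads c2=-6 → after 2×micro: -1; S1 reads c1=0 → after 1×micro: -1; S2 reads c0=0 → after 1×micro: -9 ⇒ (c0=-1, c1=-1, c2=-9)
macro 5: S0 reads c2=-9 → after 2×micro: 0; S1 reads c1=-1 → after 1×micro: 4; S2 reads c0=-1 → after 1×micro: -25/2 ⇒ (c0=0, c1=4, c2=-25/2)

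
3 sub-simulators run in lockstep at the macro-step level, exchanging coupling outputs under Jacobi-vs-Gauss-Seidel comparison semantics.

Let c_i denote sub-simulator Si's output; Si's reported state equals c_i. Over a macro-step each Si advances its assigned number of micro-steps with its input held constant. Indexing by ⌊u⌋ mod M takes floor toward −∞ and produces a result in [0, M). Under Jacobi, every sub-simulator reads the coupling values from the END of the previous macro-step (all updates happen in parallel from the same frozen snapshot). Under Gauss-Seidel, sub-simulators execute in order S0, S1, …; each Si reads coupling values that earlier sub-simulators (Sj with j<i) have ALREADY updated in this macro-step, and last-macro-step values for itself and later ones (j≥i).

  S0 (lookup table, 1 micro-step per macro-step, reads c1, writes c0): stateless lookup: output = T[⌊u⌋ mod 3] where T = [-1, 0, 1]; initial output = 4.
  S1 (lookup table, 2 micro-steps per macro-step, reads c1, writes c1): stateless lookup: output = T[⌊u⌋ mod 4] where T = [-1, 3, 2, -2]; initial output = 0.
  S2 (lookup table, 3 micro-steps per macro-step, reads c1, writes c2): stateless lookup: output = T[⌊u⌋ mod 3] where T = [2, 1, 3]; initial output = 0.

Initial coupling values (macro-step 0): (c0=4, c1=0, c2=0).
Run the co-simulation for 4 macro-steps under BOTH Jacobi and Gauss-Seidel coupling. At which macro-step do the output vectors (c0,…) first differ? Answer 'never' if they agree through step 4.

[Jacobi] macro 1: S0 reads c1=0 → after 1×micro: -1; S1 reads c1=0 → after 2×micro: -1; S2 reads c1=0 → after 3×micro: 2 ⇒ (c0=-1, c1=-1, c2=2)
[Jacobi] macro 2: S0 reads c1=-1 → after 1×micro: 1; S1 reads c1=-1 → after 2×micro: -2; S2 reads c1=-1 → after 3×micro: 3 ⇒ (c0=1, c1=-2, c2=3)
[Jacobi] macro 3: S0 reads c1=-2 → after 1×micro: 0; S1 reads c1=-2 → after 2×micro: 2; S2 reads c1=-2 → after 3×micro: 1 ⇒ (c0=0, c1=2, c2=1)
[Jacobi] macro 4: S0 reads c1=2 → after 1×micro: 1; S1 reads c1=2 → after 2×micro: 2; S2 reads c1=2 → after 3×micro: 3 ⇒ (c0=1, c1=2, c2=3)
[Gauss-Seidel] macro 1: S0 reads c1=0 → after 1×micro: -1; S1 reads c1=0 → after 2×micro: -1; S2 reads c1=-1 → after 3×micro: 3 ⇒ (c0=-1, c1=-1, c2=3)
[Gauss-Seidel] macro 2: S0 reads c1=-1 → after 1×micro: 1; S1 reads c1=-1 → after 2×micro: -2; S2 reads c1=-2 → after 3×micro: 1 ⇒ (c0=1, c1=-2, c2=1)
[Gauss-Seidel] macro 3: S0 reads c1=-2 → after 1×micro: 0; S1 reads c1=-2 → after 2×micro: 2; S2 reads c1=2 → after 3×micro: 3 ⇒ (c0=0, c1=2, c2=3)
[Gauss-Seidel] macro 4: S0 reads c1=2 → after 1×micro: 1; S1 reads c1=2 → after 2×micro: 2; S2 reads c1=2 → after 3×micro: 3 ⇒ (c0=1, c1=2, c2=3)

first divergence at macro-step: 1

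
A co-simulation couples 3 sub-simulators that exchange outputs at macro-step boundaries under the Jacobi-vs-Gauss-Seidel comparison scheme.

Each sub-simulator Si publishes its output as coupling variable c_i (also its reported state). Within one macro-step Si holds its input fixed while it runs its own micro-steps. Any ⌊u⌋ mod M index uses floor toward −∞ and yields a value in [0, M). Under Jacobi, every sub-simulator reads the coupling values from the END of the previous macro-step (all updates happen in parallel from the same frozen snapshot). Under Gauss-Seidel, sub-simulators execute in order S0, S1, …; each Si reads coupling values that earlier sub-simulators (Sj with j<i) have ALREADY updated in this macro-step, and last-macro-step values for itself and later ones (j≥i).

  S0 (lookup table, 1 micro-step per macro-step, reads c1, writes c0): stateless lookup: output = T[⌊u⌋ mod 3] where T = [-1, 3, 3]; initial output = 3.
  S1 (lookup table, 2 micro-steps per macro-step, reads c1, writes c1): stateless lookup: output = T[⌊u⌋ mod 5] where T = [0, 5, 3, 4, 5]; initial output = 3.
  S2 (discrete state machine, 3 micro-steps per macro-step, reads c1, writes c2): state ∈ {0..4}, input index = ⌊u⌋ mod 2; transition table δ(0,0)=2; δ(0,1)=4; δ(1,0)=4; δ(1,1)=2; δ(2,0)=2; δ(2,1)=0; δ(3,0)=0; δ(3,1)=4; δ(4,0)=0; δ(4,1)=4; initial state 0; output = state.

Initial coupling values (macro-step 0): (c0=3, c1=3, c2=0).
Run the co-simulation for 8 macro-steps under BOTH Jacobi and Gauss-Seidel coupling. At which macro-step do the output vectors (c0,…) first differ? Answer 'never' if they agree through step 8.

[Jacobi] macro 1: S0 reads c1=3 → after 1×micro: -1; S1 reads c1=3 → after 2×micro: 4; S2 reads c1=3 → after 3×micro: 4 ⇒ (c0=-1, c1=4, c2=4)
[Jacobi] macro 2: S0 reads c1=4 → after 1×micro: 3; S1 reads c1=4 → after 2×micro: 5; S2 reads c1=4 → after 3×micro: 2 ⇒ (c0=3, c1=5, c2=2)
[Jacobi] macro 3: S0 reads c1=5 → after 1×micro: 3; S1 reads c1=5 → after 2×micro: 0; S2 reads c1=5 → after 3×micro: 4 ⇒ (c0=3, c1=0, c2=4)
[Jacobi] macro 4: S0 reads c1=0 → after 1×micro: -1; S1 reads c1=0 → after 2×micro: 0; S2 reads c1=0 → after 3×micro: 2 ⇒ (c0=-1, c1=0, c2=2)
[Jacobi] macro 5: S0 reads c1=0 → after 1×micro: -1; S1 reads c1=0 → after 2×micro: 0; S2 reads c1=0 → after 3×micro: 2 ⇒ (c0=-1, c1=0, c2=2)
[Jacobi] macro 6: S0 reads c1=0 → after 1×micro: -1; S1 reads c1=0 → after 2×micro: 0; S2 reads c1=0 → after 3×micro: 2 ⇒ (c0=-1, c1=0, c2=2)
[Jacobi] macro 7: S0 reads c1=0 → after 1×micro: -1; S1 reads c1=0 → after 2×micro: 0; S2 reads c1=0 → after 3×micro: 2 ⇒ (c0=-1, c1=0, c2=2)
[Jacobi] macro 8: S0 reads c1=0 → after 1×micro: -1; S1 reads c1=0 → after 2×micro: 0; S2 reads c1=0 → after 3×micro: 2 ⇒ (c0=-1, c1=0, c2=2)
[Gauss-Seidel] macro 1: S0 reads c1=3 → after 1×micro: -1; S1 reads c1=3 → after 2×micro: 4; S2 reads c1=4 → after 3×micro: 2 ⇒ (c0=-1, c1=4, c2=2)
[Gauss-Seidel] macro 2: S0 reads c1=4 → after 1×micro: 3; S1 reads c1=4 → after 2×micro: 5; S2 reads c1=5 → after 3×micro: 4 ⇒ (c0=3, c1=5, c2=4)
[Gauss-Seidel] macro 3: S0 reads c1=5 → after 1×micro: 3; S1 reads c1=5 → after 2×micro: 0; S2 reads c1=0 → after 3×micro: 2 ⇒ (c0=3, c1=0, c2=2)
[Gauss-Seidel] macro 4: S0 reads c1=0 → after 1×micro: -1; S1 reads c1=0 → after 2×micro: 0; S2 reads c1=0 → after 3×micro: 2 ⇒ (c0=-1, c1=0, c2=2)
[Gauss-Seidel] macro 5: S0 reads c1=0 → after 1×micro: -1; S1 reads c1=0 → after 2×micro: 0; S2 reads c1=0 → after 3×micro: 2 ⇒ (c0=-1, c1=0, c2=2)
[Gauss-Seidel] macro 6: S0 reads c1=0 → after 1×micro: -1; S1 reads c1=0 → after 2×micro: 0; S2 reads c1=0 → after 3×micro: 2 ⇒ (c0=-1, c1=0, c2=2)
[Gauss-Seidel] macro 7: S0 reads c1=0 → after 1×micro: -1; S1 reads c1=0 → after 2×micro: 0; S2 reads c1=0 → after 3×micro: 2 ⇒ (c0=-1, c1=0, c2=2)
[Gauss-Seidel] macro 8: S0 reads c1=0 → after 1×micro: -1; S1 reads c1=0 → after 2×micro: 0; S2 reads c1=0 → after 3×micro: 2 ⇒ (c0=-1, c1=0, c2=2)

first divergence at macro-step: 1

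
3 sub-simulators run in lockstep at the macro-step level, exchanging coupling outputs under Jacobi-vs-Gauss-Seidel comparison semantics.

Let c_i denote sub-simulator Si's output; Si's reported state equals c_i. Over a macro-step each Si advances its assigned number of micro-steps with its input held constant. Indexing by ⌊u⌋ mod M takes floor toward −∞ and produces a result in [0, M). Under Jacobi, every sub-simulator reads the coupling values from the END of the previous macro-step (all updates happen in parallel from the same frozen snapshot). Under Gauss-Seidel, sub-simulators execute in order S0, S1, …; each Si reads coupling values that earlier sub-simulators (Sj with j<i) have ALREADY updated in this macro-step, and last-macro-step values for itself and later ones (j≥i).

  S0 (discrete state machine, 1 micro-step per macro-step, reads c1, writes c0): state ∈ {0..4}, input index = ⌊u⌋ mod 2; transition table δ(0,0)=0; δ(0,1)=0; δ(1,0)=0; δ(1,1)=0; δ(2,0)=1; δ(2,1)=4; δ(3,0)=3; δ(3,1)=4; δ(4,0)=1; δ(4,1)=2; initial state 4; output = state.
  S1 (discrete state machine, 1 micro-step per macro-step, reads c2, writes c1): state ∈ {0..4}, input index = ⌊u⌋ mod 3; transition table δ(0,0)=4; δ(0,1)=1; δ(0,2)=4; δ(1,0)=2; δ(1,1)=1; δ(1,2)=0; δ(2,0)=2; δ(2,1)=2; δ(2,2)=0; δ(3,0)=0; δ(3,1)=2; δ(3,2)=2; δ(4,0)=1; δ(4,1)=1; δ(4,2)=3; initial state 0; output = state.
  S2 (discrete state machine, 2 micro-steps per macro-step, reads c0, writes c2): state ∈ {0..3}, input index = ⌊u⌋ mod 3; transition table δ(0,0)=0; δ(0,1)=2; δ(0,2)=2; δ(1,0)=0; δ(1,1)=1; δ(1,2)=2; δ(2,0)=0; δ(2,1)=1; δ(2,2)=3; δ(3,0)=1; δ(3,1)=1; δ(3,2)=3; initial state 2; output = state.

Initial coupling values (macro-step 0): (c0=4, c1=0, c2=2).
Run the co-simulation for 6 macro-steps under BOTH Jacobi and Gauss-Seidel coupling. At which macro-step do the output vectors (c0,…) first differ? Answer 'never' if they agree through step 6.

first divergence at macro-step: 2

[Jacobi] macro 1: S0 reads c1=0 → after 1×micro: 1; S1 reads c2=2 → after 1×micro: 4; S2 reads c0=4 → after 2×micro: 1 ⇒ (c0=1, c1=4, c2=1)
[Jacobi] macro 2: S0 reads c1=4 → after 1×micro: 0; S1 reads c2=1 → after 1×micro: 1; S2 reads c0=1 → after 2×micro: 1 ⇒ (c0=0, c1=1, c2=1)
[Jacobi] macro 3: S0 reads c1=1 → after 1×micro: 0; S1 reads c2=1 → after 1×micro: 1; S2 reads c0=0 → after 2×micro: 0 ⇒ (c0=0, c1=1, c2=0)
[Jacobi] macro 4: S0 reads c1=1 → after 1×micro: 0; S1 reads c2=0 → after 1×micro: 2; S2 reads c0=0 → after 2×micro: 0 ⇒ (c0=0, c1=2, c2=0)
[Jacobi] macro 5: S0 reads c1=2 → after 1×micro: 0; S1 reads c2=0 → after 1×micro: 2; S2 reads c0=0 → after 2×micro: 0 ⇒ (c0=0, c1=2, c2=0)
[Jacobi] macro 6: S0 reads c1=2 → after 1×micro: 0; S1 reads c2=0 → after 1×micro: 2; S2 reads c0=0 → after 2×micro: 0 ⇒ (c0=0, c1=2, c2=0)
[Gauss-Seidel] macro 1: S0 reads c1=0 → after 1×micro: 1; S1 reads c2=2 → after 1×micro: 4; S2 reads c0=1 → after 2×micro: 1 ⇒ (c0=1, c1=4, c2=1)
[Gauss-Seidel] macro 2: S0 reads c1=4 → after 1×micro: 0; S1 reads c2=1 → after 1×micro: 1; S2 reads c0=0 → after 2×micro: 0 ⇒ (c0=0, c1=1, c2=0)
[Gauss-Seidel] macro 3: S0 reads c1=1 → after 1×micro: 0; S1 reads c2=0 → after 1×micro: 2; S2 reads c0=0 → after 2×micro: 0 ⇒ (c0=0, c1=2, c2=0)
[Gauss-Seidel] macro 4: S0 reads c1=2 → after 1×micro: 0; S1 reads c2=0 → after 1×micro: 2; S2 reads c0=0 → after 2×micro: 0 ⇒ (c0=0, c1=2, c2=0)
[Gauss-Seidel] macro 5: S0 reads c1=2 → after 1×micro: 0; S1 reads c2=0 → after 1×micro: 2; S2 reads c0=0 → after 2×micro: 0 ⇒ (c0=0, c1=2, c2=0)
[Gauss-Seidel] macro 6: S0 reads c1=2 → after 1×micro: 0; S1 reads c2=0 → after 1×micro: 2; S2 reads c0=0 → after 2×micro: 0 ⇒ (c0=0, c1=2, c2=0)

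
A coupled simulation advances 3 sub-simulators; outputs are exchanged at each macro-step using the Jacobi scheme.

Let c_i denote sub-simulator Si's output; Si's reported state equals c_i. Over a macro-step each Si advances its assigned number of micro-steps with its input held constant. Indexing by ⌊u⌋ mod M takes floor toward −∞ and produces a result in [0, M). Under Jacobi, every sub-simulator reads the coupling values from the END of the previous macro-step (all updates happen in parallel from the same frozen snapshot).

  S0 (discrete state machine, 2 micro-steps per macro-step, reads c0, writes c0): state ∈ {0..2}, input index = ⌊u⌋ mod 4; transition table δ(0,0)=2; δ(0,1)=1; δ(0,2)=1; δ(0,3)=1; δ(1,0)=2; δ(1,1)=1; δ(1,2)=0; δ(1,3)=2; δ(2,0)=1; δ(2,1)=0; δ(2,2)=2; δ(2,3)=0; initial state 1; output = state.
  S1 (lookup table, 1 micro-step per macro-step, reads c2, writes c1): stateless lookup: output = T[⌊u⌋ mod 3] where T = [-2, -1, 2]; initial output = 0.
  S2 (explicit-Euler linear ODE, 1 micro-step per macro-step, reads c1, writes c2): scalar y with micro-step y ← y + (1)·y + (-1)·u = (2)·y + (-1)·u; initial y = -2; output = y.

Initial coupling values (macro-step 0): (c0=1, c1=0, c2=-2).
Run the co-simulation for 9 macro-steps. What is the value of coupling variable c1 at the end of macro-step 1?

c1 at macro-step 1 = -1

macro 1: S0 reads c0=1 → after 2×micro: 1; S1 reads c2=-2 → after 1×micro: -1; S2 reads c1=0 → after 1×micro: -4 ⇒ (c0=1, c1=-1, c2=-4)
macro 2: S0 reads c0=1 → after 2×micro: 1; S1 reads c2=-4 → after 1×micro: 2; S2 reads c1=-1 → after 1×micro: -7 ⇒ (c0=1, c1=2, c2=-7)
macro 3: S0 reads c0=1 → after 2×micro: 1; S1 reads c2=-7 → after 1×micro: 2; S2 reads c1=2 → after 1×micro: -16 ⇒ (c0=1, c1=2, c2=-16)
macro 4: S0 reads c0=1 → after 2×micro: 1; S1 reads c2=-16 → after 1×micro: 2; S2 reads c1=2 → after 1×micro: -34 ⇒ (c0=1, c1=2, c2=-34)
macro 5: S0 reads c0=1 → after 2×micro: 1; S1 reads c2=-34 → after 1×micro: 2; S2 reads c1=2 → after 1×micro: -70 ⇒ (c0=1, c1=2, c2=-70)
macro 6: S0 reads c0=1 → after 2×micro: 1; S1 reads c2=-70 → after 1×micro: 2; S2 reads c1=2 → after 1×micro: -142 ⇒ (c0=1, c1=2, c2=-142)
macro 7: S0 reads c0=1 → after 2×micro: 1; S1 reads c2=-142 → after 1×micro: 2; S2 reads c1=2 → after 1×micro: -286 ⇒ (c0=1, c1=2, c2=-286)
macro 8: S0 reads c0=1 → after 2×micro: 1; S1 reads c2=-286 → after 1×micro: 2; S2 reads c1=2 → after 1×micro: -574 ⇒ (c0=1, c1=2, c2=-574)
macro 9: S0 reads c0=1 → after 2×micro: 1; S1 reads c2=-574 → after 1×micro: 2; S2 reads c1=2 → after 1×micro: -1150 ⇒ (c0=1, c1=2, c2=-1150)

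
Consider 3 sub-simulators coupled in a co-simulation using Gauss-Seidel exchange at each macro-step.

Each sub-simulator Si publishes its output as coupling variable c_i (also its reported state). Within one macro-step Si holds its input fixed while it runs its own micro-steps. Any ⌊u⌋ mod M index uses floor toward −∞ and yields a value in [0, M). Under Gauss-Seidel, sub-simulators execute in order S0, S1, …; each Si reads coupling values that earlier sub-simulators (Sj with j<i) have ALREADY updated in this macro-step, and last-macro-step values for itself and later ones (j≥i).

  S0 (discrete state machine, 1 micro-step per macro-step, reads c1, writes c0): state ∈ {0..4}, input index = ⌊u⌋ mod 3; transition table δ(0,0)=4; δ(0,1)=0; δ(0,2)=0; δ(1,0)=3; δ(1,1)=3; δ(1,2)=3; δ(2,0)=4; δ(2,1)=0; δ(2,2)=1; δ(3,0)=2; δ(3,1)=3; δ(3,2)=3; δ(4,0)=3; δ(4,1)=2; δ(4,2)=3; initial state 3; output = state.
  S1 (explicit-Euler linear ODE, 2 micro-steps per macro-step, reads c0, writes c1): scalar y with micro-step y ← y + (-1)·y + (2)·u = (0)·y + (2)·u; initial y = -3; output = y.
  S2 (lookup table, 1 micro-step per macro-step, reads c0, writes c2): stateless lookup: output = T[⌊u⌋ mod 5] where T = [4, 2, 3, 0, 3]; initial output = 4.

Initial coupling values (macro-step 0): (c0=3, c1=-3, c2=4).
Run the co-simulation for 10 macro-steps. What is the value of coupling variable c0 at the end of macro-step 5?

macro 1: S0 reads c1=-3 → after 1×micro: 2; S1 reads c0=2 → after 2×micro: 4; S2 reads c0=2 → after 1×micro: 3 ⇒ (c0=2, c1=4, c2=3)
macro 2: S0 reads c1=4 → after 1×micro: 0; S1 reads c0=0 → after 2×micro: 0; S2 reads c0=0 → after 1×micro: 4 ⇒ (c0=0, c1=0, c2=4)
macro 3: S0 reads c1=0 → after 1×micro: 4; S1 reads c0=4 → after 2×micro: 8; S2 reads c0=4 → after 1×micro: 3 ⇒ (c0=4, c1=8, c2=3)
macro 4: S0 reads c1=8 → after 1×micro: 3; S1 reads c0=3 → after 2×micro: 6; S2 reads c0=3 → after 1×micro: 0 ⇒ (c0=3, c1=6, c2=0)
macro 5: S0 reads c1=6 → after 1×micro: 2; S1 reads c0=2 → after 2×micro: 4; S2 reads c0=2 → after 1×micro: 3 ⇒ (c0=2, c1=4, c2=3)
macro 6: S0 reads c1=4 → after 1×micro: 0; S1 reads c0=0 → after 2×micro: 0; S2 reads c0=0 → after 1×micro: 4 ⇒ (c0=0, c1=0, c2=4)
macro 7: S0 reads c1=0 → after 1×micro: 4; S1 reads c0=4 → after 2×micro: 8; S2 reads c0=4 → after 1×micro: 3 ⇒ (c0=4, c1=8, c2=3)
macro 8: S0 reads c1=8 → after 1×micro: 3; S1 reads c0=3 → after 2×micro: 6; S2 reads c0=3 → after 1×micro: 0 ⇒ (c0=3, c1=6, c2=0)
macro 9: S0 reads c1=6 → after 1×micro: 2; S1 reads c0=2 → after 2×micro: 4; S2 reads c0=2 → after 1×micro: 3 ⇒ (c0=2, c1=4, c2=3)
macro 10: S0 reads c1=4 → after 1×micro: 0; S1 reads c0=0 → after 2×micro: 0; S2 reads c0=0 → after 1×micro: 4 ⇒ (c0=0, c1=0, c2=4)

c0 at macro-step 5 = 2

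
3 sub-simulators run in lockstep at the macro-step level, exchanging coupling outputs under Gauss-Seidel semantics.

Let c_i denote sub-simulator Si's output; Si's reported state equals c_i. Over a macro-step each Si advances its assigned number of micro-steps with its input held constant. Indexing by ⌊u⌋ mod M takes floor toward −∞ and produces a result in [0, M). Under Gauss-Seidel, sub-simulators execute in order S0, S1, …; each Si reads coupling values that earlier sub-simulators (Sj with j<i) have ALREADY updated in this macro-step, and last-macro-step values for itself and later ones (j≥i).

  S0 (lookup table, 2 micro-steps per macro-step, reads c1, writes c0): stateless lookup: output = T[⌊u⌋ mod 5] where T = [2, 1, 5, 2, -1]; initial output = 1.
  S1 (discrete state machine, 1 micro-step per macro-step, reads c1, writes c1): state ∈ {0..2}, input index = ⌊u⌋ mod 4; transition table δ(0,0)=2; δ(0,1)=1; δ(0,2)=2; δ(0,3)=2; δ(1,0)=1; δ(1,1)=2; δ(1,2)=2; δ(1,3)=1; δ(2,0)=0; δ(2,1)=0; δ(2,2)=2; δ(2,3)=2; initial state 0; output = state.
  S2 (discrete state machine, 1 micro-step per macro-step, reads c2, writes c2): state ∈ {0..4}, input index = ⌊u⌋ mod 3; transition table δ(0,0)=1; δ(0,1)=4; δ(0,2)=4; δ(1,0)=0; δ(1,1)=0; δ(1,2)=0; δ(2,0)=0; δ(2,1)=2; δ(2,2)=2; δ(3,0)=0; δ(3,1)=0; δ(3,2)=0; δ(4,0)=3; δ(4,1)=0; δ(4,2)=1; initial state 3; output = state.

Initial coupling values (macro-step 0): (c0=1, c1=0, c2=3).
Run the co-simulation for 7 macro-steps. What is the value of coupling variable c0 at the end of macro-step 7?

c0 at macro-step 7 = 5

macro 1: S0 reads c1=0 → after 2×micro: 2; S1 reads c1=0 → after 1×micro: 2; S2 reads c2=3 → after 1×micro: 0 ⇒ (c0=2, c1=2, c2=0)
macro 2: S0 reads c1=2 → after 2×micro: 5; S1 reads c1=2 → after 1×micro: 2; S2 reads c2=0 → after 1×micro: 1 ⇒ (c0=5, c1=2, c2=1)
macro 3: S0 reads c1=2 → after 2×micro: 5; S1 reads c1=2 → after 1×micro: 2; S2 reads c2=1 → after 1×micro: 0 ⇒ (c0=5, c1=2, c2=0)
macro 4: S0 reads c1=2 → after 2×micro: 5; S1 reads c1=2 → after 1×micro: 2; S2 reads c2=0 → after 1×micro: 1 ⇒ (c0=5, c1=2, c2=1)
macro 5: S0 reads c1=2 → after 2×micro: 5; S1 reads c1=2 → after 1×micro: 2; S2 reads c2=1 → after 1×micro: 0 ⇒ (c0=5, c1=2, c2=0)
macro 6: S0 reads c1=2 → after 2×micro: 5; S1 reads c1=2 → after 1×micro: 2; S2 reads c2=0 → after 1×micro: 1 ⇒ (c0=5, c1=2, c2=1)
macro 7: S0 reads c1=2 → after 2×micro: 5; S1 reads c1=2 → after 1×micro: 2; S2 reads c2=1 → after 1×micro: 0 ⇒ (c0=5, c1=2, c2=0)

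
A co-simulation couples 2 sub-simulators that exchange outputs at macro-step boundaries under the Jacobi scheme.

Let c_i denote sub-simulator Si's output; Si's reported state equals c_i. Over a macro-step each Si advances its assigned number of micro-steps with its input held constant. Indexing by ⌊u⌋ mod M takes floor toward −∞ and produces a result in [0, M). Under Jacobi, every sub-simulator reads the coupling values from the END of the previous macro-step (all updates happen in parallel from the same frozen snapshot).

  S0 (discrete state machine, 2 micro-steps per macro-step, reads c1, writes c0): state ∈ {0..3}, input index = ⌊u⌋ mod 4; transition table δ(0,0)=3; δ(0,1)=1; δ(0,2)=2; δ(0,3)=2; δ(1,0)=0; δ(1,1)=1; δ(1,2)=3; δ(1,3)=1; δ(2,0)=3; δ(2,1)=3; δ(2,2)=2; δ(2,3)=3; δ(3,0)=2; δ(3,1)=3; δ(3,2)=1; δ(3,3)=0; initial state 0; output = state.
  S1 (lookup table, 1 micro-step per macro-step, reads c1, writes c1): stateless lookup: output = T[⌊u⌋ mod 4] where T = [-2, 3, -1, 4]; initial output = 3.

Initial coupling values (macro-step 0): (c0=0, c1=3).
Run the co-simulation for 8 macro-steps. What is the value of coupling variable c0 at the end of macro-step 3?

c0 at macro-step 3 = 3

macro 1: S0 reads c1=3 → after 2×micro: 3; S1 reads c1=3 → after 1×micro: 4 ⇒ (c0=3, c1=4)
macro 2: S0 reads c1=4 → after 2×micro: 3; S1 reads c1=4 → after 1×micro: -2 ⇒ (c0=3, c1=-2)
macro 3: S0 reads c1=-2 → after 2×micro: 3; S1 reads c1=-2 → after 1×micro: -1 ⇒ (c0=3, c1=-1)
macro 4: S0 reads c1=-1 → after 2×micro: 2; S1 reads c1=-1 → after 1×micro: 4 ⇒ (c0=2, c1=4)
macro 5: S0 reads c1=4 → after 2×micro: 2; S1 reads c1=4 → after 1×micro: -2 ⇒ (c0=2, c1=-2)
macro 6: S0 reads c1=-2 → after 2×micro: 2; S1 reads c1=-2 → after 1×micro: -1 ⇒ (c0=2, c1=-1)
macro 7: S0 reads c1=-1 → after 2×micro: 0; S1 reads c1=-1 → after 1×micro: 4 ⇒ (c0=0, c1=4)
macro 8: S0 reads c1=4 → after 2×micro: 2; S1 reads c1=4 → after 1×micro: -2 ⇒ (c0=2, c1=-2)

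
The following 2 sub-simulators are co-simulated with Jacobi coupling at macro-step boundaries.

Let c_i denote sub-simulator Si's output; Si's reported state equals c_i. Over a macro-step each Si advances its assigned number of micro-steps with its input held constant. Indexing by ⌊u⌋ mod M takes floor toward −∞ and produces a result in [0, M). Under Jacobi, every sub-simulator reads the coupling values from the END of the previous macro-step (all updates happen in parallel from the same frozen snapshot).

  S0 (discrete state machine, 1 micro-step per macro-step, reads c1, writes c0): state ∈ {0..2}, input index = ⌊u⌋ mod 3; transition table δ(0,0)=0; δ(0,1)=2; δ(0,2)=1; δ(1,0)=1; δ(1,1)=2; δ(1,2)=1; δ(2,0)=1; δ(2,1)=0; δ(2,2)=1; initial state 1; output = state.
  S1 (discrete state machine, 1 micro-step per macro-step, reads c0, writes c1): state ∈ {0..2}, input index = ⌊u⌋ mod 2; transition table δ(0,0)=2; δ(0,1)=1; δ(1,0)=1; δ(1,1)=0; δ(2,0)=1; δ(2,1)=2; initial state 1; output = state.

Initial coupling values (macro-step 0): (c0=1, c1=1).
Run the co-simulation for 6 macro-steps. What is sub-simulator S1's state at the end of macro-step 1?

S1 state at macro-step 1 = 0

macro 1: S0 reads c1=1 → after 1×micro: 2; S1 reads c0=1 → after 1×micro: 0 ⇒ (c0=2, c1=0)
macro 2: S0 reads c1=0 → after 1×micro: 1; S1 reads c0=2 → after 1×micro: 2 ⇒ (c0=1, c1=2)
macro 3: S0 reads c1=2 → after 1×micro: 1; S1 reads c0=1 → after 1×micro: 2 ⇒ (c0=1, c1=2)
macro 4: S0 reads c1=2 → after 1×micro: 1; S1 reads c0=1 → after 1×micro: 2 ⇒ (c0=1, c1=2)
macro 5: S0 reads c1=2 → after 1×micro: 1; S1 reads c0=1 → after 1×micro: 2 ⇒ (c0=1, c1=2)
macro 6: S0 reads c1=2 → after 1×micro: 1; S1 reads c0=1 → after 1×micro: 2 ⇒ (c0=1, c1=2)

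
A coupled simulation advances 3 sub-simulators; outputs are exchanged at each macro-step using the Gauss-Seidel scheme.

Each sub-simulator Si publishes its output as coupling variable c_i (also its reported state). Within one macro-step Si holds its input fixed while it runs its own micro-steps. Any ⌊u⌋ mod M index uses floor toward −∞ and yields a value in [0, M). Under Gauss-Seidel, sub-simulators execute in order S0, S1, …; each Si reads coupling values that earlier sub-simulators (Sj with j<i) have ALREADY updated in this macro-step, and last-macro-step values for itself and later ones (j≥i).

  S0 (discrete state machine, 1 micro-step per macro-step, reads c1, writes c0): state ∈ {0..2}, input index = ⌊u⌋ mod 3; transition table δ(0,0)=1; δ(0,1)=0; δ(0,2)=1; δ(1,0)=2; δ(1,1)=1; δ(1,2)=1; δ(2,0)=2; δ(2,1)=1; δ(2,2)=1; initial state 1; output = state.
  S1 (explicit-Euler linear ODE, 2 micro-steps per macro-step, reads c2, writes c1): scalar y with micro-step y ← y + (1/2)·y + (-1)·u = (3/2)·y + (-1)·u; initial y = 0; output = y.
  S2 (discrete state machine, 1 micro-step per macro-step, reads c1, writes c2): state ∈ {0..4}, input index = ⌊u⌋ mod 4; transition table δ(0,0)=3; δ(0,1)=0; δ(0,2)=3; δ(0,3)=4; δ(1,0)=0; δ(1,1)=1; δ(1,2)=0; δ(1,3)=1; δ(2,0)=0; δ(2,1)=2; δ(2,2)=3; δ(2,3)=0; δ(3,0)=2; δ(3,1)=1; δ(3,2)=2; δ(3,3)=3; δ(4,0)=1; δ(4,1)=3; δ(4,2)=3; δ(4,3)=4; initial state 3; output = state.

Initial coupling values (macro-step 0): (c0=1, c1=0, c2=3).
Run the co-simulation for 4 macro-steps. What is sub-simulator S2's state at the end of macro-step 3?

S2 state at macro-step 3 = 3

macro 1: S0 reads c1=0 → after 1×micro: 2; S1 reads c2=3 → after 2×micro: -15/2; S2 reads c1=-15/2 → after 1×micro: 2 ⇒ (c0=2, c1=-15/2, c2=2)
macro 2: S0 reads c1=-15/2 → after 1×micro: 1; S1 reads c2=2 → after 2×micro: -175/8; S2 reads c1=-175/8 → after 1×micro: 3 ⇒ (c0=1, c1=-175/8, c2=3)
macro 3: S0 reads c1=-175/8 → after 1×micro: 1; S1 reads c2=3 → after 2×micro: -1815/32; S2 reads c1=-1815/32 → after 1×micro: 3 ⇒ (c0=1, c1=-1815/32, c2=3)
macro 4: S0 reads c1=-1815/32 → after 1×micro: 2; S1 reads c2=3 → after 2×micro: -17295/128; S2 reads c1=-17295/128 → after 1×micro: 2 ⇒ (c0=2, c1=-17295/128, c2=2)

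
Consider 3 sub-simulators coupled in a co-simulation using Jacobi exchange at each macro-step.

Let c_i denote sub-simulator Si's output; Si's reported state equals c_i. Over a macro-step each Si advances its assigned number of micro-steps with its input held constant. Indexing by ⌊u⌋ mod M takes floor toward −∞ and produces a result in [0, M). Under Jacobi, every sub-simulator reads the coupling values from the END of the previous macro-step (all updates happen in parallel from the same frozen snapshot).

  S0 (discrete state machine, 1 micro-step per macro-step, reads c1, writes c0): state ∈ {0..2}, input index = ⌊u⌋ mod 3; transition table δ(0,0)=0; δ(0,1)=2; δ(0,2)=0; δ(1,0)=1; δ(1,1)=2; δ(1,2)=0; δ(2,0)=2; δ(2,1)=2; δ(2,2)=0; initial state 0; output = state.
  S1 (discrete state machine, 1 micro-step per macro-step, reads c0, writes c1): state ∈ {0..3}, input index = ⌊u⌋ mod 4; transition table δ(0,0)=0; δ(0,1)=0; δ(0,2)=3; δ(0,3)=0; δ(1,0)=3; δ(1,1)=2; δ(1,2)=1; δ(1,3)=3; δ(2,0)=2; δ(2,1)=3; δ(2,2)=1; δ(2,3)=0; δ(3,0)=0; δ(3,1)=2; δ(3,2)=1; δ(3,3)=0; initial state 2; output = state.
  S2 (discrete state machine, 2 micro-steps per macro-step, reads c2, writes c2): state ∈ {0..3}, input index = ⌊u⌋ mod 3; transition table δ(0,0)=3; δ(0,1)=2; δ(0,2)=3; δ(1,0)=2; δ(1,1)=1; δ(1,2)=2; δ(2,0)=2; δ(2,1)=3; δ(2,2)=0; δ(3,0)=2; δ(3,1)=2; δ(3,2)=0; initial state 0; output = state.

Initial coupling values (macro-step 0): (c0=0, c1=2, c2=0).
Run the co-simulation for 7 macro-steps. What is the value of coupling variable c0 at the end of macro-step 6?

macro 1: S0 reads c1=2 → after 1×micro: 0; S1 reads c0=0 → after 1×micro: 2; S2 reads c2=0 → after 2×micro: 2 ⇒ (c0=0, c1=2, c2=2)
macro 2: S0 reads c1=2 → after 1×micro: 0; S1 reads c0=0 → after 1×micro: 2; S2 reads c2=2 → after 2×micro: 3 ⇒ (c0=0, c1=2, c2=3)
macro 3: S0 reads c1=2 → after 1×micro: 0; S1 reads c0=0 → after 1×micro: 2; S2 reads c2=3 → after 2×micro: 2 ⇒ (c0=0, c1=2, c2=2)
macro 4: S0 reads c1=2 → after 1×micro: 0; S1 reads c0=0 → after 1×micro: 2; S2 reads c2=2 → after 2×micro: 3 ⇒ (c0=0, c1=2, c2=3)
macro 5: S0 reads c1=2 → after 1×micro: 0; S1 reads c0=0 → after 1×micro: 2; S2 reads c2=3 → after 2×micro: 2 ⇒ (c0=0, c1=2, c2=2)
macro 6: S0 reads c1=2 → after 1×micro: 0; S1 reads c0=0 → after 1×micro: 2; S2 reads c2=2 → after 2×micro: 3 ⇒ (c0=0, c1=2, c2=3)
macro 7: S0 reads c1=2 → after 1×micro: 0; S1 reads c0=0 → after 1×micro: 2; S2 reads c2=3 → after 2×micro: 2 ⇒ (c0=0, c1=2, c2=2)

c0 at macro-step 6 = 0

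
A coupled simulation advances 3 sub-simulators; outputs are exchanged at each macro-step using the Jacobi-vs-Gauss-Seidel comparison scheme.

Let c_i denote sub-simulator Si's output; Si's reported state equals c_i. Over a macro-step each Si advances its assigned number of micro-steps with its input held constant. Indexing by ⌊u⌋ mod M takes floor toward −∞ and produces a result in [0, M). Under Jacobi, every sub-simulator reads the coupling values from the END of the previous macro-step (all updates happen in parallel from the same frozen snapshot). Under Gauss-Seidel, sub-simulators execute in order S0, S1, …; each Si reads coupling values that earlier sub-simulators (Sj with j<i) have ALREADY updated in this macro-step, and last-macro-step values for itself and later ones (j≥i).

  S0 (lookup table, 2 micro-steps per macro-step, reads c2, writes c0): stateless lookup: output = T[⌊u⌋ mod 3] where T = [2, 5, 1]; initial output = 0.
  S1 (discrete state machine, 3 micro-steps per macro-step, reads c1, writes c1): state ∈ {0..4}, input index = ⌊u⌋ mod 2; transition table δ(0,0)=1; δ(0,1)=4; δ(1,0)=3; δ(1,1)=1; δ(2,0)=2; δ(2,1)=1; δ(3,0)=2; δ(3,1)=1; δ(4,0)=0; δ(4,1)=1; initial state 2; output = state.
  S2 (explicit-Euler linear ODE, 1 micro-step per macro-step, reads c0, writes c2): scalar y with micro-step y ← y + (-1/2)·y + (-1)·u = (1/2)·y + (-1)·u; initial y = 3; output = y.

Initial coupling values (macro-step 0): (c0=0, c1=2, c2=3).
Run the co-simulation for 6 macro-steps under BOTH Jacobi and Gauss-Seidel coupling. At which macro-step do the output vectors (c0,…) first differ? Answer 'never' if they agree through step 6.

first divergence at macro-step: 1

[Jacobi] macro 1: S0 reads c2=3 → after 2×micro: 2; S1 reads c1=2 → after 3×micro: 2; S2 reads c0=0 → after 1×micro: 3/2 ⇒ (c0=2, c1=2, c2=3/2)
[Jacobi] macro 2: S0 reads c2=3/2 → after 2×micro: 5; S1 reads c1=2 → after 3×micro: 2; S2 reads c0=2 → after 1×micro: -5/4 ⇒ (c0=5, c1=2, c2=-5/4)
[Jacobi] macro 3: S0 reads c2=-5/4 → after 2×micro: 5; S1 reads c1=2 → after 3×micro: 2; S2 reads c0=5 → after 1×micro: -45/8 ⇒ (c0=5, c1=2, c2=-45/8)
[Jacobi] macro 4: S0 reads c2=-45/8 → after 2×micro: 2; S1 reads c1=2 → after 3×micro: 2; S2 reads c0=5 → after 1×micro: -125/16 ⇒ (c0=2, c1=2, c2=-125/16)
[Jacobi] macro 5: S0 reads c2=-125/16 → after 2×micro: 5; S1 reads c1=2 → after 3×micro: 2; S2 reads c0=2 → after 1×micro: -189/32 ⇒ (c0=5, c1=2, c2=-189/32)
[Jacobi] macro 6: S0 reads c2=-189/32 → after 2×micro: 2; S1 reads c1=2 → after 3×micro: 2; S2 reads c0=5 → after 1×micro: -509/64 ⇒ (c0=2, c1=2, c2=-509/64)
[Gauss-Seidel] macro 1: S0 reads c2=3 → after 2×micro: 2; S1 reads c1=2 → after 3×micro: 2; S2 reads c0=2 → after 1×micro: -1/2 ⇒ (c0=2, c1=2, c2=-1/2)
[Gauss-Seidel] macro 2: S0 reads c2=-1/2 → after 2×micro: 1; S1 reads c1=2 → after 3×micro: 2; S2 reads c0=1 → after 1×micro: -5/4 ⇒ (c0=1, c1=2, c2=-5/4)
[Gauss-Seidel] macro 3: S0 reads c2=-5/4 → after 2×micro: 5; S1 reads c1=2 → after 3×micro: 2; S2 reads c0=5 → after 1×micro: -45/8 ⇒ (c0=5, c1=2, c2=-45/8)
[Gauss-Seidel] macro 4: S0 reads c2=-45/8 → after 2×micro: 2; S1 reads c1=2 → after 3×micro: 2; S2 reads c0=2 → after 1×micro: -77/16 ⇒ (c0=2, c1=2, c2=-77/16)
[Gauss-Seidel] macro 5: S0 reads c2=-77/16 → after 2×micro: 5; S1 reads c1=2 → after 3×micro: 2; S2 reads c0=5 → after 1×micro: -237/32 ⇒ (c0=5, c1=2, c2=-237/32)
[Gauss-Seidel] macro 6: S0 reads c2=-237/32 → after 2×micro: 5; S1 reads c1=2 → after 3×micro: 2; S2 reads c0=5 → after 1×micro: -557/64 ⇒ (c0=5, c1=2, c2=-557/64)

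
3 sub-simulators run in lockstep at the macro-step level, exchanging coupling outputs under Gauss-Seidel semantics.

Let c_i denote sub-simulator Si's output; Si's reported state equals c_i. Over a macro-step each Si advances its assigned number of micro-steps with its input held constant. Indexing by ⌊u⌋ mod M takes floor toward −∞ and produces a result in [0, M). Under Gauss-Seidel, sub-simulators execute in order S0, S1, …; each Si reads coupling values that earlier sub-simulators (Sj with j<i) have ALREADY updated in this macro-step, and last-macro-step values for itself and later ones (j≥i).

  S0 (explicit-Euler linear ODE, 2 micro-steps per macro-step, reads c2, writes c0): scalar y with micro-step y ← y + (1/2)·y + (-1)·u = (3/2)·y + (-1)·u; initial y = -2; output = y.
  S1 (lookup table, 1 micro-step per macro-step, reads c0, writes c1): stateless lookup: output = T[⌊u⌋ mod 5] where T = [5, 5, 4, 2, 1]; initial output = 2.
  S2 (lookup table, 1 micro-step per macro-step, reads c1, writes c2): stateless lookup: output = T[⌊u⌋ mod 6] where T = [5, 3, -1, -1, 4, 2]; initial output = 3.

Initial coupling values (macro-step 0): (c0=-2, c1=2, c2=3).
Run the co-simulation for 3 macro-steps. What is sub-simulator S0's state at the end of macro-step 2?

S0 state at macro-step 2 = -49/2

macro 1: S0 reads c2=3 → after 2×micro: -12; S1 reads c0=-12 → after 1×micro: 2; S2 reads c1=2 → after 1×micro: -1 ⇒ (c0=-12, c1=2, c2=-1)
macro 2: S0 reads c2=-1 → after 2×micro: -49/2; S1 reads c0=-49/2 → after 1×micro: 5; S2 reads c1=5 → after 1×micro: 2 ⇒ (c0=-49/2, c1=5, c2=2)
macro 3: S0 reads c2=2 → after 2×micro: -481/8; S1 reads c0=-481/8 → after 1×micro: 1; S2 reads c1=1 → after 1×micro: 3 ⇒ (c0=-481/8, c1=1, c2=3)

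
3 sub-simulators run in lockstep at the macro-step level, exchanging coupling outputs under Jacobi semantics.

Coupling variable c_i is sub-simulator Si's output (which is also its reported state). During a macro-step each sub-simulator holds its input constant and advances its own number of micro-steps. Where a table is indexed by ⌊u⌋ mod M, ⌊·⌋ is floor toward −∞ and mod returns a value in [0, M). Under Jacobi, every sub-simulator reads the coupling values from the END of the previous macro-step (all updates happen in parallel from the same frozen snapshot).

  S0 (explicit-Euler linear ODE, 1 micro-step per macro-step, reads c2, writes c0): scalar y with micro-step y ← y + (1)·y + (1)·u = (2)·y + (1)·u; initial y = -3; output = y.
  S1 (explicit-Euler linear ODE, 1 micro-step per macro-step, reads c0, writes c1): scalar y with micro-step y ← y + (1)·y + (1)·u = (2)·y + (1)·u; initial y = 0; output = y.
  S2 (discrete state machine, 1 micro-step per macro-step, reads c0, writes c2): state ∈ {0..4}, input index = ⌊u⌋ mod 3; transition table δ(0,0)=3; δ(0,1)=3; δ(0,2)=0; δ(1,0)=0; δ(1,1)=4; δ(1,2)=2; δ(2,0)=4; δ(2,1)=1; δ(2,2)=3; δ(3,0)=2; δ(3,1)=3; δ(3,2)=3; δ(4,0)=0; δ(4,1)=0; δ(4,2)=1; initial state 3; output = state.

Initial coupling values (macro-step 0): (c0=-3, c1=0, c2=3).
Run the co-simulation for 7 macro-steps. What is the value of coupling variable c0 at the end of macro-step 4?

macro 1: S0 reads c2=3 → after 1×micro: -3; S1 reads c0=-3 → after 1×micro: -3; S2 reads c0=-3 → after 1×micro: 2 ⇒ (c0=-3, c1=-3, c2=2)
macro 2: S0 reads c2=2 → after 1×micro: -4; S1 reads c0=-3 → after 1×micro: -9; S2 reads c0=-3 → after 1×micro: 4 ⇒ (c0=-4, c1=-9, c2=4)
macro 3: S0 reads c2=4 → after 1×micro: -4; S1 reads c0=-4 → after 1×micro: -22; S2 reads c0=-4 → after 1×micro: 1 ⇒ (c0=-4, c1=-22, c2=1)
macro 4: S0 reads c2=1 → after 1×micro: -7; S1 reads c0=-4 → after 1×micro: -48; S2 reads c0=-4 → after 1×micro: 2 ⇒ (c0=-7, c1=-48, c2=2)
macro 5: S0 reads c2=2 → after 1×micro: -12; S1 reads c0=-7 → after 1×micro: -103; S2 reads c0=-7 → after 1×micro: 3 ⇒ (c0=-12, c1=-103, c2=3)
macro 6: S0 reads c2=3 → after 1×micro: -21; S1 reads c0=-12 → after 1×micro: -218; S2 reads c0=-12 → after 1×micro: 2 ⇒ (c0=-21, c1=-218, c2=2)
macro 7: S0 reads c2=2 → after 1×micro: -40; S1 reads c0=-21 → after 1×micro: -457; S2 reads c0=-21 → after 1×micro: 4 ⇒ (c0=-40, c1=-457, c2=4)

c0 at macro-step 4 = -7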